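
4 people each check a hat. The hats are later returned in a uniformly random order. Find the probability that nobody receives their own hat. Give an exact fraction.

3/8

This is the derangement probability: permutations of 4 with no fixed point.
D(4) = 4! · (1 − 1/1! + 1/2! − ··· + (−1)^4/4!) = 9.
P = 9/24 = 3/8.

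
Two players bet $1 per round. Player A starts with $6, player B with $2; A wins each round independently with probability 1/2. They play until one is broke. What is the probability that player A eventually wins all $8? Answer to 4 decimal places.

0.7500

With a fair step, P(i) = ½P(i−1) + ½P(i+1) with P(0)=0, P(8)=1 has the linear solution P(i) = i/8.
P(6) = 6/8 = 3/4 ≈ 0.7500.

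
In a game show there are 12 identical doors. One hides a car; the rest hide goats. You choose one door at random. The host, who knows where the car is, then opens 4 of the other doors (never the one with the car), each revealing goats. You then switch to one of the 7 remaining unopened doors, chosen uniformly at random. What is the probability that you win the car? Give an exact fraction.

Your original door holds the car with probability 1/12, so the other 11 collectively hold it with probability 11/12.
The host can always find 4 empty doors to open, so the reveals don't change that 11/12; it is now spread over the 7 remaining unopened doors.
P(win by switching) = (11/12) · (1/7) = 11/84.

11/84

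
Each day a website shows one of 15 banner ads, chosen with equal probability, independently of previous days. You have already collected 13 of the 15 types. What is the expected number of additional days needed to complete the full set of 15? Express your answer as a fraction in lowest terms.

Starting from 13 distinct types, each trial gives a new one with probability (15−i)/15 when i types are held, so the wait for the next new type is 15/(15−i).
E = 15/2 + 15/1 = 45/2.

45/2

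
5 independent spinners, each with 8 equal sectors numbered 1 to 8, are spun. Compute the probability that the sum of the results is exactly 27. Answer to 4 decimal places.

There are 8^5 = 32768 equally likely outcomes.
The number of ordered 5-tuples from {1,…,8} summing to 27 is 1750.
P(sum = 27) = 1750/32768 = 875/16384 ≈ 0.0534.

0.0534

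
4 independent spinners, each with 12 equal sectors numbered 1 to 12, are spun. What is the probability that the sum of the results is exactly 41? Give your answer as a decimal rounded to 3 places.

There are 12^4 = 20736 equally likely outcomes.
The number of ordered 4-tuples from {1,…,12} summing to 41 is 120.
P(sum = 41) = 120/20736 = 5/864 ≈ 0.006.

0.006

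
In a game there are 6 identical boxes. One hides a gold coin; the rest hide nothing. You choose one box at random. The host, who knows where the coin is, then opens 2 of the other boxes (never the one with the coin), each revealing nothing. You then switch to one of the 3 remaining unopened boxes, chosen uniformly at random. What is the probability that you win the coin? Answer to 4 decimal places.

0.2778

Your original box holds the coin with probability 1/6, so the other 5 collectively hold it with probability 5/6.
The host can always find 2 empty boxes to open, so the reveals don't change that 5/6; it is now spread over the 3 remaining unopened boxes.
P(win by switching) = (5/6) · (1/3) = 5/18 ≈ 0.2778.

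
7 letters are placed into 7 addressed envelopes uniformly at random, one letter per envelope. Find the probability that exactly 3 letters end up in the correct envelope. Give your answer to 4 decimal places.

0.0625

Choose which 3 of the 7 are fixed: C(7,3) = 35 ways.
The remaining 4 must have no fixed point: D(4) = 9.
P = 35·9/5040 = 1/16 ≈ 0.0625.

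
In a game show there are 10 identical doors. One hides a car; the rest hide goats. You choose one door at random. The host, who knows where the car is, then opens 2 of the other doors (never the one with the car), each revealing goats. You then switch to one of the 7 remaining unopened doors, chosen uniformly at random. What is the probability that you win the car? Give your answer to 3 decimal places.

0.129

Your original door holds the car with probability 1/10, so the other 9 collectively hold it with probability 9/10.
The host can always find 2 empty doors to open, so the reveals don't change that 9/10; it is now spread over the 7 remaining unopened doors.
P(win by switching) = (9/10) · (1/7) = 9/70 ≈ 0.129.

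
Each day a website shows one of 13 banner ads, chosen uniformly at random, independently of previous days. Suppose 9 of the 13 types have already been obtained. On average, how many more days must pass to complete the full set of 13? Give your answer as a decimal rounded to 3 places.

27.083

Starting from 9 distinct types, each trial gives a new one with probability (13−i)/13 when i types are held, so the wait for the next new type is 13/(13−i).
E = 13/4 + 13/3 + 13/2 + 13/1 = 325/12 ≈ 27.083.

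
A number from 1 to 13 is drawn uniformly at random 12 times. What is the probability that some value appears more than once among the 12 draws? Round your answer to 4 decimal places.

P(all 12 different) = 13/13 · 12/13 · ··· · 2/13 ≈ 0.0003.
P(at least two equal) = 1 − 0.0003 = 0.9997.

0.9997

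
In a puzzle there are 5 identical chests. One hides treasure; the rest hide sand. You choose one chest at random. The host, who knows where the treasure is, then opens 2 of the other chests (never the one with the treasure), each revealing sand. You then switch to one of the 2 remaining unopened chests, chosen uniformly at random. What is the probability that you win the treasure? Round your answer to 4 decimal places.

0.4000

Your original chest holds the treasure with probability 1/5, so the other 4 collectively hold it with probability 4/5.
The host can always find 2 empty chests to open, so the reveals don't change that 4/5; it is now spread over the 2 remaining unopened chests.
P(win by switching) = (4/5) · (1/2) = 2/5 ≈ 0.4000.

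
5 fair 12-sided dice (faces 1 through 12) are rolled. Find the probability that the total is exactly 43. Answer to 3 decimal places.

There are 12^5 = 248832 equally likely outcomes.
The number of ordered 5-tuples from {1,…,12} summing to 43 is 5355.
P(sum = 43) = 5355/248832 = 595/27648 ≈ 0.022.

0.022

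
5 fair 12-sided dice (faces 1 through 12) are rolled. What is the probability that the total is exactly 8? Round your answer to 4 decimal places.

There are 12^5 = 248832 equally likely outcomes.
The number of ordered 5-tuples from {1,…,12} summing to 8 is 35.
P(sum = 8) = 35/248832 ≈ 0.0001.

0.0001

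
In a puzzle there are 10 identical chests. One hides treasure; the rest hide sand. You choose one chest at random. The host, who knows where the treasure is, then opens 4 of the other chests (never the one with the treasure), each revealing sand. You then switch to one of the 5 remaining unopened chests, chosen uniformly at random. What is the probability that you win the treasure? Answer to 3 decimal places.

Your original chest holds the treasure with probability 1/10, so the other 9 collectively hold it with probability 9/10.
The host can always find 4 empty chests to open, so the reveals don't change that 9/10; it is now spread over the 5 remaining unopened chests.
P(win by switching) = (9/10) · (1/5) = 9/50 ≈ 0.180.

0.180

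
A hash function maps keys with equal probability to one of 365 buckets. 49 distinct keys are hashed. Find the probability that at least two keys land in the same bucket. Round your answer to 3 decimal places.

0.966

It's easier to compute the probability that all 49 are distinct.
P(all distinct) = 365/365 · 364/365 · ··· · 317/365 ≈ 0.034.
So the probability of at least one match is 1 − 0.034 = 0.966.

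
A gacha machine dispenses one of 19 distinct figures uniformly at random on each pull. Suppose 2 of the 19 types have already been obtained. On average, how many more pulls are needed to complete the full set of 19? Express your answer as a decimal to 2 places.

65.35

Starting from 2 distinct types, each trial gives a new one with probability (19−i)/19 when i types are held, so the wait for the next new type is 19/(19−i).
E = 19/17 + 19/16 + 19/15 + 19/14 + 19/13 + 19/12 + 19/11 + 19/10 + 19/9 + 19/8 + 19/7 + 19/6 + 19/5 + 19/4 + 19/3 + 19/2 + 19/1 = 800702237/12252240 ≈ 65.35.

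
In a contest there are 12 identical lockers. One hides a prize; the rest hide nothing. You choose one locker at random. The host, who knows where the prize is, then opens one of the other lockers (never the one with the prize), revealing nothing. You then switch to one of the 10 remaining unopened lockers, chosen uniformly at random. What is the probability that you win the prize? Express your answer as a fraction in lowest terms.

Your original locker holds the prize with probability 1/12, so the other 11 collectively hold it with probability 11/12.
The host can always find an empty locker to open, so this doesn't change that 11/12; it is now spread over the 10 remaining unopened lockers.
P(win by switching) = (11/12) · (1/10) = 11/120.

11/120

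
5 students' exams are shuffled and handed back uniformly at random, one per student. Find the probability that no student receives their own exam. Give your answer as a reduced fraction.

11/30

This is the derangement probability: permutations of 5 with no fixed point.
D(5) = 5! · (1 − 1/1! + 1/2! − ··· + (−1)^5/5!) = 44.
P = 44/120 = 11/30.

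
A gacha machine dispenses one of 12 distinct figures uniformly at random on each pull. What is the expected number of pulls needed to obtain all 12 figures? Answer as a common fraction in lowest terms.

After i distinct types are collected, each trial gives a new one with probability (12−i)/12, so the expected wait for the next new type is 12/(12−i).
E = 12/12 + 12/11 + 12/10 + 12/9 + 12/8 + 12/7 + 12/6 + 12/5 + 12/4 + 12/3 + 12/2 + 12/1 = 86021/2310.

86021/2310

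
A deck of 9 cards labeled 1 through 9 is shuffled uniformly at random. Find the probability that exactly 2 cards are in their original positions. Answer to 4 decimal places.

0.1839

Choose which 2 of the 9 are fixed: C(9,2) = 36 ways.
The remaining 7 must have no fixed point: D(7) = 1854.
P = 36·1854/362880 = 103/560 ≈ 0.1839.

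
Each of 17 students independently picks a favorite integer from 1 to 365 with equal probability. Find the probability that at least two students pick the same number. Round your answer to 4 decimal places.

0.3150

It's easier to compute the probability that all 17 are distinct.
P(all distinct) = 365/365 · 364/365 · ··· · 349/365 ≈ 0.6850.
So the probability of at least one match is 1 − 0.6850 = 0.3150.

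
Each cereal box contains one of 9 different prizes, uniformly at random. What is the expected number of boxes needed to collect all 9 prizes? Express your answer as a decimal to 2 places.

After i distinct types are collected, each trial gives a new one with probability (9−i)/9, so the expected wait for the next new type is 9/(9−i).
E = 9/9 + 9/8 + 9/7 + 9/6 + 9/5 + 9/4 + 9/3 + 9/2 + 9/1 = 7129/280 ≈ 25.46.

25.46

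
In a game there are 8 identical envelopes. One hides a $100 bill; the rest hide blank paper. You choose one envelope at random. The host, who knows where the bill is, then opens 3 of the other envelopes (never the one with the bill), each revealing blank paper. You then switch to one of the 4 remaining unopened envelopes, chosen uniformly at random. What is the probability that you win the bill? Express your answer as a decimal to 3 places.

0.219

Your original envelope holds the bill with probability 1/8, so the other 7 collectively hold it with probability 7/8.
The host can always find 3 empty envelopes to open, so the reveals don't change that 7/8; it is now spread over the 4 remaining unopened envelopes.
P(win by switching) = (7/8) · (1/4) = 7/32 ≈ 0.219.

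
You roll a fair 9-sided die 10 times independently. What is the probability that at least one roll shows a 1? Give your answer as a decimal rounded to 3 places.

0.692

P(no roll shows a 1) = (8/9)^10 ≈ 0.308.
P(at least one) = 1 − 0.308 = 0.692.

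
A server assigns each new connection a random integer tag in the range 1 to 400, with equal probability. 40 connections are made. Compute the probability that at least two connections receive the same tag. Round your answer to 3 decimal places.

0.867

It's easier to compute the probability that all 40 are distinct.
P(all distinct) = 400/400 · 399/400 · ··· · 361/400 ≈ 0.133.
So the probability of at least one match is 1 − 0.133 = 0.867.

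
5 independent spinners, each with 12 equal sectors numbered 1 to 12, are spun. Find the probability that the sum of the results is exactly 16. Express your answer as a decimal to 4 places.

0.0055

There are 12^5 = 248832 equally likely outcomes.
The number of ordered 5-tuples from {1,…,12} summing to 16 is 1365.
P(sum = 16) = 1365/248832 = 455/82944 ≈ 0.0055.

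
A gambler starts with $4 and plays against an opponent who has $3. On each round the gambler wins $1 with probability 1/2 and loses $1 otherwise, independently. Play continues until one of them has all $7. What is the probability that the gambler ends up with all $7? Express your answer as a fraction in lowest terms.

With a fair step, P(i) = ½P(i−1) + ½P(i+1) with P(0)=0, P(7)=1 has the linear solution P(i) = i/7.
P(4) = 4/7.

4/7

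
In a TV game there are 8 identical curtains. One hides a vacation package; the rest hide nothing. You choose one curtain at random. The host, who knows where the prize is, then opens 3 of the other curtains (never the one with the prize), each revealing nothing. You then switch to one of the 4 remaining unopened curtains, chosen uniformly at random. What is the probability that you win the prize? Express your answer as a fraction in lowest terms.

Your original curtain holds the prize with probability 1/8, so the other 7 collectively hold it with probability 7/8.
The host can always find 3 empty curtains to open, so the reveals don't change that 7/8; it is now spread over the 4 remaining unopened curtains.
P(win by switching) = (7/8) · (1/4) = 7/32.

7/32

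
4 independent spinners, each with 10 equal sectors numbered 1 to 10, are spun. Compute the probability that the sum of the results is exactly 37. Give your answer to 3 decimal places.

0.002

There are 10^4 = 10000 equally likely outcomes.
The number of ordered 4-tuples from {1,…,10} summing to 37 is 20.
P(sum = 37) = 20/10000 = 1/500 ≈ 0.002.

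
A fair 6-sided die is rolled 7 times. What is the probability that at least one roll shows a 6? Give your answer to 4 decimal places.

P(no roll shows a 6) = (5/6)^7 ≈ 0.2791.
P(at least one) = 1 − 0.2791 = 0.7209.

0.7209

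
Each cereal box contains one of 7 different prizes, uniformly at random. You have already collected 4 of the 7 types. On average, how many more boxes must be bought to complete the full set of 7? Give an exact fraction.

Starting from 4 distinct types, each trial gives a new one with probability (7−i)/7 when i types are held, so the wait for the next new type is 7/(7−i).
E = 7/3 + 7/2 + 7/1 = 77/6.

77/6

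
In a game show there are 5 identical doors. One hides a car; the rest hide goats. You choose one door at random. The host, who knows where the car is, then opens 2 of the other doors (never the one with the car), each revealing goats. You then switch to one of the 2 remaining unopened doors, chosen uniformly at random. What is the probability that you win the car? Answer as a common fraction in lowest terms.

Your original door holds the car with probability 1/5, so the other 4 collectively hold it with probability 4/5.
The host can always find 2 empty doors to open, so the reveals don't change that 4/5; it is now spread over the 2 remaining unopened doors.
P(win by switching) = (4/5) · (1/2) = 2/5.

2/5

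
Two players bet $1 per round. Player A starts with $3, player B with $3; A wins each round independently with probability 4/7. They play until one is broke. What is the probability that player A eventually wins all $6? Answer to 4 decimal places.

0.7033

Let r = q/p = (3/7)/(4/7) = 3/4. The recurrence P(i) = p·P(i+1) + q·P(i−1) with P(0)=0, P(6)=1 gives P(i) = (1 − r^i)/(1 − r^6).
P(3) = (1 − (3/4)^3) / (1 − (3/4)^6) = 64/91 ≈ 0.7033.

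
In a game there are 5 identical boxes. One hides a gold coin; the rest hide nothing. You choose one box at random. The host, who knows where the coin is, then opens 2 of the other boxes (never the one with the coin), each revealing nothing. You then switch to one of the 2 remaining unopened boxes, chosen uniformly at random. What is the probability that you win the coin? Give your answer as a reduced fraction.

Your original box holds the coin with probability 1/5, so the other 4 collectively hold it with probability 4/5.
The host can always find 2 empty boxes to open, so the reveals don't change that 4/5; it is now spread over the 2 remaining unopened boxes.
P(win by switching) = (4/5) · (1/2) = 2/5.

2/5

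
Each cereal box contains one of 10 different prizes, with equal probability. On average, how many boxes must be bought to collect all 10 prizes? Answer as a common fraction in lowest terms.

7381/252

After i distinct types are collected, each trial gives a new one with probability (10−i)/10, so the expected wait for the next new type is 10/(10−i).
E = 10/10 + 10/9 + 10/8 + 10/7 + 10/6 + 10/5 + 10/4 + 10/3 + 10/2 + 10/1 = 7381/252.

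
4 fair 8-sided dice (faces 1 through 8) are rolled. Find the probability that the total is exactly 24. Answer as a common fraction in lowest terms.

There are 8^4 = 4096 equally likely outcomes.
The number of ordered 4-tuples from {1,…,8} summing to 24 is 161.
P(sum = 24) = 161/4096.

161/4096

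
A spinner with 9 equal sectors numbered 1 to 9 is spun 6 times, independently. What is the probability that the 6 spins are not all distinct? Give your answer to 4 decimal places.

P(all 6 different) = 9/9 · 8/9 · ··· · 4/9 ≈ 0.1138.
P(at least two equal) = 1 − 0.1138 = 0.8862.

0.8862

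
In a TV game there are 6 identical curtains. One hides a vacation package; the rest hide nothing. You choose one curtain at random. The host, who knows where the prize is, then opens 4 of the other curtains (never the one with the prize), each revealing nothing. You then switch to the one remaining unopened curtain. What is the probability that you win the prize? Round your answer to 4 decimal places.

Your original curtain holds the prize with probability 1/6, so the other 5 collectively hold it with probability 5/6.
The host can always find 4 empty curtains to open, so the reveals don't change that 5/6; it is now spread over the 1 remaining unopened curtain.
P(win by switching) = (5/6) · (1/1) = 5/6 ≈ 0.8333.

0.8333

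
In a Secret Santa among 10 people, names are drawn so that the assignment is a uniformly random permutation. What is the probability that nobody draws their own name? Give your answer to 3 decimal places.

0.368

This is the derangement probability: permutations of 10 with no fixed point.
D(10) = 10! · (1 − 1/1! + 1/2! − ··· + (−1)^10/10!) = 1334961.
P = 1334961/3628800 = 16481/44800 ≈ 0.368.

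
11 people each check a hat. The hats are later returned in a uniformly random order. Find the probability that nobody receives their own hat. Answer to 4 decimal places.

0.3679

This is the derangement probability: permutations of 11 with no fixed point.
D(11) = 11! · (1 − 1/1! + 1/2! − ··· + (−1)^11/11!) = 14684570.
P = 14684570/39916800 = 1468457/3991680 ≈ 0.3679.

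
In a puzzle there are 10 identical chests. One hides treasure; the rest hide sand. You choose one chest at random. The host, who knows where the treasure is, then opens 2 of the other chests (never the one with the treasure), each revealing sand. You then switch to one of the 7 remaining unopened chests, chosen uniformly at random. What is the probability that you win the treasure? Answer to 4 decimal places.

Your original chest holds the treasure with probability 1/10, so the other 9 collectively hold it with probability 9/10.
The host can always find 2 empty chests to open, so the reveals don't change that 9/10; it is now spread over the 7 remaining unopened chests.
P(win by switching) = (9/10) · (1/7) = 9/70 ≈ 0.1286.

0.1286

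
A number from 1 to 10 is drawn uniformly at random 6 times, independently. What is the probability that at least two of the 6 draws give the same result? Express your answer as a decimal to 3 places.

0.849

P(all 6 different) = 10/10 · 9/10 · ··· · 5/10 ≈ 0.151.
P(at least two equal) = 1 − 0.151 = 0.849.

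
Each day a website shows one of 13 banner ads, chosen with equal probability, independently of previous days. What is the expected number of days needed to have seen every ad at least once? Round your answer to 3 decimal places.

41.342

After i distinct types are collected, each trial gives a new one with probability (13−i)/13, so the expected wait for the next new type is 13/(13−i).
E = 13/13 + 13/12 + 13/11 + 13/10 + 13/9 + 13/8 + 13/7 + 13/6 + 13/5 + 13/4 + 13/3 + 13/2 + 13/1 = 1145993/27720 ≈ 41.342.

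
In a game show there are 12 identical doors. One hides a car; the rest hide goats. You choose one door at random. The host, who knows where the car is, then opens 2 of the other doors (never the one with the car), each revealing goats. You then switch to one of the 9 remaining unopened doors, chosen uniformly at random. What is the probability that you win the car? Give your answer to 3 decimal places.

Your original door holds the car with probability 1/12, so the other 11 collectively hold it with probability 11/12.
The host can always find 2 empty doors to open, so the reveals don't change that 11/12; it is now spread over the 9 remaining unopened doors.
P(win by switching) = (11/12) · (1/9) = 11/108 ≈ 0.102.

0.102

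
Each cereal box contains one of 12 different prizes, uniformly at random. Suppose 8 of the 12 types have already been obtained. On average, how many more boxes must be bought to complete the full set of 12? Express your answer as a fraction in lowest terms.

25

Starting from 8 distinct types, each trial gives a new one with probability (12−i)/12 when i types are held, so the wait for the next new type is 12/(12−i).
E = 12/4 + 12/3 + 12/2 + 12/1 = 25.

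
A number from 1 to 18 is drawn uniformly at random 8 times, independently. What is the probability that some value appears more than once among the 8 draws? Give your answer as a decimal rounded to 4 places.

P(all 8 different) = 18/18 · 17/18 · ··· · 11/18 ≈ 0.1601.
P(at least two equal) = 1 − 0.1601 = 0.8399.

0.8399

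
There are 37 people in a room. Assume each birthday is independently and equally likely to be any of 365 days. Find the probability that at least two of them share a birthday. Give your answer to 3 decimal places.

0.849

It's easier to compute the probability that all 37 are distinct.
P(all distinct) = 365/365 · 364/365 · ··· · 329/365 ≈ 0.151.
So the probability of at least one match is 1 − 0.151 = 0.849.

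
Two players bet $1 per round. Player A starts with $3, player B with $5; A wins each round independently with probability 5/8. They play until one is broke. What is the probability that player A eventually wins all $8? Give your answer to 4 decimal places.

0.7974

Let r = q/p = (3/8)/(5/8) = 3/5. The recurrence P(i) = p·P(i+1) + q·P(i−1) with P(0)=0, P(8)=1 gives P(i) = (1 − r^i)/(1 − r^8).
P(3) = (1 − (3/5)^3) / (1 − (3/5)^8) = 153125/192032 ≈ 0.7974.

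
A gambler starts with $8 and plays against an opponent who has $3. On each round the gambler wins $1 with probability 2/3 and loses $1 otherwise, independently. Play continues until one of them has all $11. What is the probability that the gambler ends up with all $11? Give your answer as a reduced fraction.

2040/2047

Let r = q/p = (1/3)/(2/3) = 1/2. The recurrence P(i) = p·P(i+1) + q·P(i−1) with P(0)=0, P(11)=1 gives P(i) = (1 − r^i)/(1 − r^11).
P(8) = (1 − (1/2)^8) / (1 − (1/2)^11) = 2040/2047.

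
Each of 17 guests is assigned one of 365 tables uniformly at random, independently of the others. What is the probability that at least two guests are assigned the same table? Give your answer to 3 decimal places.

0.315

It's easier to compute the probability that all 17 are distinct.
P(all distinct) = 365/365 · 364/365 · ··· · 349/365 ≈ 0.685.
So the probability of at least one match is 1 − 0.685 = 0.315.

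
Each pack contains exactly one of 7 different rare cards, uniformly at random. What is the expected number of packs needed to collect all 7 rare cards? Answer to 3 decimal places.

18.150

After i distinct types are collected, each trial gives a new one with probability (7−i)/7, so the expected wait for the next new type is 7/(7−i).
E = 7/7 + 7/6 + 7/5 + 7/4 + 7/3 + 7/2 + 7/1 = 363/20 ≈ 18.150.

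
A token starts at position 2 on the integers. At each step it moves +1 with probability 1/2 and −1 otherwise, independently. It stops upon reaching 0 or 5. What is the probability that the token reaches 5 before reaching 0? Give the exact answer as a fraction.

2/5

With a fair step, P(i) = ½P(i−1) + ½P(i+1) with P(0)=0, P(5)=1 has the linear solution P(i) = i/5.
P(2) = 2/5.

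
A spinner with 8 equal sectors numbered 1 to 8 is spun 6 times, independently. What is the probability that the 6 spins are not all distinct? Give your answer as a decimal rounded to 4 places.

0.9231

P(all 6 different) = 8/8 · 7/8 · ··· · 3/8 ≈ 0.0769.
P(at least two equal) = 1 − 0.0769 = 0.9231.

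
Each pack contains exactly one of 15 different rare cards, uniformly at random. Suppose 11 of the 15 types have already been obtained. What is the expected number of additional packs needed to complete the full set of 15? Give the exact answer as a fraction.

125/4

Starting from 11 distinct types, each trial gives a new one with probability (15−i)/15 when i types are held, so the wait for the next new type is 15/(15−i).
E = 15/4 + 15/3 + 15/2 + 15/1 = 125/4.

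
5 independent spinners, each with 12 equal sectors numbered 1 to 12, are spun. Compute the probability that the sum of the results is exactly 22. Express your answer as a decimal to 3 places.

There are 12^5 = 248832 equally likely outcomes.
The number of ordered 5-tuples from {1,…,12} summing to 22 is 5355.
P(sum = 22) = 5355/248832 = 595/27648 ≈ 0.022.

0.022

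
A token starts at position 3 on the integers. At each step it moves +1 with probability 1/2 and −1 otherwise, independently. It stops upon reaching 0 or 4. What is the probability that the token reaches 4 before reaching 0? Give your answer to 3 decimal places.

With a fair step, P(i) = ½P(i−1) + ½P(i+1) with P(0)=0, P(4)=1 has the linear solution P(i) = i/4.
P(3) = 3/4 ≈ 0.750.

0.750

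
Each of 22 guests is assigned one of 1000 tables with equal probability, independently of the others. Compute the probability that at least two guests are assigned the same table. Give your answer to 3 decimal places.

It's easier to compute the probability that all 22 are distinct.
P(all distinct) = 1000/1000 · 999/1000 · ··· · 979/1000 ≈ 0.792.
So the probability of at least one match is 1 − 0.792 = 0.208.

0.208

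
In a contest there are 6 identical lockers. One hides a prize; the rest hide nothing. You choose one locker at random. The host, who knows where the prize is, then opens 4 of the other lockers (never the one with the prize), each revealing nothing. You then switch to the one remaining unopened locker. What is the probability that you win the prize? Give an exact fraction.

5/6

Your original locker holds the prize with probability 1/6, so the other 5 collectively hold it with probability 5/6.
The host can always find 4 empty lockers to open, so the reveals don't change that 5/6; it is now spread over the 1 remaining unopened locker.
P(win by switching) = (5/6) · (1/1) = 5/6.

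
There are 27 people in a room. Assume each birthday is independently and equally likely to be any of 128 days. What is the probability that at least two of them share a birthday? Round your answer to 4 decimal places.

0.9479

It's easier to compute the probability that all 27 are distinct.
P(all distinct) = 128/128 · 127/128 · ··· · 102/128 ≈ 0.0521.
So the probability of at least one match is 1 − 0.0521 = 0.9479.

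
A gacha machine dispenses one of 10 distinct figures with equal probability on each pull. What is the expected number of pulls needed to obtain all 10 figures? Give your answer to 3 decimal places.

After i distinct types are collected, each trial gives a new one with probability (10−i)/10, so the expected wait for the next new type is 10/(10−i).
E = 10/10 + 10/9 + 10/8 + 10/7 + 10/6 + 10/5 + 10/4 + 10/3 + 10/2 + 10/1 = 7381/252 ≈ 29.290.

29.290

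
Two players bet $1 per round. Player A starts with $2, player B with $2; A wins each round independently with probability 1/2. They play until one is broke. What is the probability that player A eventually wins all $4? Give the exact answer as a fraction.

1/2

With a fair step, P(i) = ½P(i−1) + ½P(i+1) with P(0)=0, P(4)=1 has the linear solution P(i) = i/4.
P(2) = 2/4 = 1/2.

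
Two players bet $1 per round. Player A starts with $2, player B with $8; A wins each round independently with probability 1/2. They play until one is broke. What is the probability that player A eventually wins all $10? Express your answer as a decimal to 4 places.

With a fair step, P(i) = ½P(i−1) + ½P(i+1) with P(0)=0, P(10)=1 has the linear solution P(i) = i/10.
P(2) = 2/10 = 1/5 ≈ 0.2000.

0.2000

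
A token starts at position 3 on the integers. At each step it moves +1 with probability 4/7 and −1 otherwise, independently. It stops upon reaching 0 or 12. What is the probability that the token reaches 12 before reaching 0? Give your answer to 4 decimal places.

Let r = q/p = (3/7)/(4/7) = 3/4. The recurrence P(i) = p·P(i+1) + q·P(i−1) with P(0)=0, P(12)=1 gives P(i) = (1 − r^i)/(1 − r^12).
P(3) = (1 − (3/4)^3) / (1 − (3/4)^12) = 262144/439075 ≈ 0.5970.

0.5970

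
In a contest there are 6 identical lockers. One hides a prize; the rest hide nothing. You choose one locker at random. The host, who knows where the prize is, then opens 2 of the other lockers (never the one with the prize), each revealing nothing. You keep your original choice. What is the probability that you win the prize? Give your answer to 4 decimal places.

The host can always open 2 empty lockers regardless of your choice, so the reveals give no information about your original locker.
P(win by staying) = 1/6 ≈ 0.1667.

0.1667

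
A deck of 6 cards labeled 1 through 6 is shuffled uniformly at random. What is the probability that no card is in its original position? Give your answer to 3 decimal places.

This is the derangement probability: permutations of 6 with no fixed point.
D(6) = 6! · (1 − 1/1! + 1/2! − ··· + (−1)^6/6!) = 265.
P = 265/720 = 53/144 ≈ 0.368.

0.368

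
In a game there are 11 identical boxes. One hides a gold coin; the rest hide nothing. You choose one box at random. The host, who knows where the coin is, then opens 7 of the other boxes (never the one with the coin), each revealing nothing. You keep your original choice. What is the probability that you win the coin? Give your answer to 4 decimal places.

The host can always open 7 empty boxes regardless of your choice, so the reveals give no information about your original box.
P(win by staying) = 1/11 ≈ 0.0909.

0.0909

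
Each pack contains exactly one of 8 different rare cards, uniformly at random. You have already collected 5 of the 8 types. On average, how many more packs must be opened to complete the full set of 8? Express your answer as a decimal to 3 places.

Starting from 5 distinct types, each trial gives a new one with probability (8−i)/8 when i types are held, so the wait for the next new type is 8/(8−i).
E = 8/3 + 8/2 + 8/1 = 44/3 ≈ 14.667.

14.667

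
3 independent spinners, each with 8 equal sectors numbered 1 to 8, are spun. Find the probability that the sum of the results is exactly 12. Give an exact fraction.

23/256

There are 8^3 = 512 equally likely outcomes.
The number of ordered 3-tuples from {1,…,8} summing to 12 is 46.
P(sum = 12) = 46/512 = 23/256.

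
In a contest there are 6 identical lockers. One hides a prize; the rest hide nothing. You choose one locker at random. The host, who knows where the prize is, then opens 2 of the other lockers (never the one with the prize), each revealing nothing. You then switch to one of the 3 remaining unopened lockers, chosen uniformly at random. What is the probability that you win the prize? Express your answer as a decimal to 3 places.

Your original locker holds the prize with probability 1/6, so the other 5 collectively hold it with probability 5/6.
The host can always find 2 empty lockers to open, so the reveals don't change that 5/6; it is now spread over the 3 remaining unopened lockers.
P(win by switching) = (5/6) · (1/3) = 5/18 ≈ 0.278.

0.278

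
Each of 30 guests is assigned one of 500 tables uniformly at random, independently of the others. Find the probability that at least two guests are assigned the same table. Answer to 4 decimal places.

0.5884

It's easier to compute the probability that all 30 are distinct.
P(all distinct) = 500/500 · 499/500 · ··· · 471/500 ≈ 0.4116.
So the probability of at least one match is 1 − 0.4116 = 0.5884.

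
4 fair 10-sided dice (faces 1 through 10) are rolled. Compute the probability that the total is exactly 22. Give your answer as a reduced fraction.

67/1000

There are 10^4 = 10000 equally likely outcomes.
The number of ordered 4-tuples from {1,…,10} summing to 22 is 670.
P(sum = 22) = 670/10000 = 67/1000.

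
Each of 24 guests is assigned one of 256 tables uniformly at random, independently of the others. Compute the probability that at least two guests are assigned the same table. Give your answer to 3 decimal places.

0.671

It's easier to compute the probability that all 24 are distinct.
P(all distinct) = 256/256 · 255/256 · ··· · 233/256 ≈ 0.329.
So the probability of at least one match is 1 − 0.329 = 0.671.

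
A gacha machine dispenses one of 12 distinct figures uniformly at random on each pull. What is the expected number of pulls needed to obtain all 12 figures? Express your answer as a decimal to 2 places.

37.24

After i distinct types are collected, each trial gives a new one with probability (12−i)/12, so the expected wait for the next new type is 12/(12−i).
E = 12/12 + 12/11 + 12/10 + 12/9 + 12/8 + 12/7 + 12/6 + 12/5 + 12/4 + 12/3 + 12/2 + 12/1 = 86021/2310 ≈ 37.24.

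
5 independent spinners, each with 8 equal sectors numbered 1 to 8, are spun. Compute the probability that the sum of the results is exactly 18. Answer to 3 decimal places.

0.053

There are 8^5 = 32768 equally likely outcomes.
The number of ordered 5-tuples from {1,…,8} summing to 18 is 1750.
P(sum = 18) = 1750/32768 = 875/16384 ≈ 0.053.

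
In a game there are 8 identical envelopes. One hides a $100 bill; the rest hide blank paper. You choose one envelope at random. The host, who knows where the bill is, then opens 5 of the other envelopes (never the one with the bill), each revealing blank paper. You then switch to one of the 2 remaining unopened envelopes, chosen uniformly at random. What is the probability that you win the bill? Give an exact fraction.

7/16

Your original envelope holds the bill with probability 1/8, so the other 7 collectively hold it with probability 7/8.
The host can always find 5 empty envelopes to open, so the reveals don't change that 7/8; it is now spread over the 2 remaining unopened envelopes.
P(win by switching) = (7/8) · (1/2) = 7/16.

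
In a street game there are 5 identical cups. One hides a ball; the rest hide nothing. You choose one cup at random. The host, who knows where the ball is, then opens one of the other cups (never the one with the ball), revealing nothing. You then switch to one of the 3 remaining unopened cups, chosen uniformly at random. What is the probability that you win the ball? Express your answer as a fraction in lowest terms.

Your original cup holds the ball with probability 1/5, so the other 4 collectively hold it with probability 4/5.
The host can always find an empty cup to open, so this doesn't change that 4/5; it is now spread over the 3 remaining unopened cups.
P(win by switching) = (4/5) · (1/3) = 4/15.

4/15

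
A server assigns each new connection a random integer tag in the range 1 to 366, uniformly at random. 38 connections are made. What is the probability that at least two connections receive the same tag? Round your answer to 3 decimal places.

It's easier to compute the probability that all 38 are distinct.
P(all distinct) = 366/366 · 365/366 · ··· · 329/366 ≈ 0.137.
So the probability of at least one match is 1 − 0.137 = 0.863.

0.863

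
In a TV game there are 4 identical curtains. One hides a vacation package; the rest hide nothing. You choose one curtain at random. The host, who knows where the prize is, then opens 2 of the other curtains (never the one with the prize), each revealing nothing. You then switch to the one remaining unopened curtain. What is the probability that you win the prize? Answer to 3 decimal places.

0.750

Your original curtain holds the prize with probability 1/4, so the other 3 collectively hold it with probability 3/4.
The host can always find 2 empty curtains to open, so the reveals don't change that 3/4; it is now spread over the 1 remaining unopened curtain.
P(win by switching) = (3/4) · (1/1) = 3/4 ≈ 0.750.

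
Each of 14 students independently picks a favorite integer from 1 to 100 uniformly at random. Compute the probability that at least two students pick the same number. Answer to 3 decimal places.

It's easier to compute the probability that all 14 are distinct.
P(all distinct) = 100/100 · 99/100 · ··· · 87/100 ≈ 0.385.
So the probability of at least one match is 1 − 0.385 = 0.615.

0.615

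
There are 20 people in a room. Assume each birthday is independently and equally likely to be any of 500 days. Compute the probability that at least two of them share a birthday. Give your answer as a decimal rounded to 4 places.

0.3196

It's easier to compute the probability that all 20 are distinct.
P(all distinct) = 500/500 · 499/500 · ··· · 481/500 ≈ 0.6804.
So the probability of at least one match is 1 − 0.6804 = 0.3196.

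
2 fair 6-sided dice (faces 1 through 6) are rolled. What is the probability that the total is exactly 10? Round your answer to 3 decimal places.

0.083

There are 6^2 = 36 equally likely outcomes.
The number of ordered 2-tuples from {1,…,6} summing to 10 is 3.
P(sum = 10) = 3/36 = 1/12 ≈ 0.083.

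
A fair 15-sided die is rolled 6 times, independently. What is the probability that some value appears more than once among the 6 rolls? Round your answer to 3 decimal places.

0.684

P(all 6 different) = 15/15 · 14/15 · ··· · 10/15 ≈ 0.316.
P(at least two equal) = 1 − 0.316 = 0.684.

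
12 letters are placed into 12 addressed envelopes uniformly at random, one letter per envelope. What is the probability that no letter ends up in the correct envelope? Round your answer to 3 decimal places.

0.368

This is the derangement probability: permutations of 12 with no fixed point.
D(12) = 12! · (1 − 1/1! + 1/2! − ··· + (−1)^12/12!) = 176214841.
P = 176214841/479001600 = 16019531/43545600 ≈ 0.368.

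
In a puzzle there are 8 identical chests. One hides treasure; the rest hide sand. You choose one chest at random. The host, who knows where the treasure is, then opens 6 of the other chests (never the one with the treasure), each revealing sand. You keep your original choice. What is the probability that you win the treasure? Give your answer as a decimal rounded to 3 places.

The host can always open 6 empty chests regardless of your choice, so the reveals give no information about your original chest.
P(win by staying) = 1/8 ≈ 0.125.

0.125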